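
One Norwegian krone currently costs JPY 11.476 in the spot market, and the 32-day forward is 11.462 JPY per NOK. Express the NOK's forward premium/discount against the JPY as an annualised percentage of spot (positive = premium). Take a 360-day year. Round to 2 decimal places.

-1.37%

T = 32/360 years.
NOK trades forward at -0.12199% vs spot over the period.
Per annum: -0.0012199 / (32/360) = -0.013724 = -1.37%.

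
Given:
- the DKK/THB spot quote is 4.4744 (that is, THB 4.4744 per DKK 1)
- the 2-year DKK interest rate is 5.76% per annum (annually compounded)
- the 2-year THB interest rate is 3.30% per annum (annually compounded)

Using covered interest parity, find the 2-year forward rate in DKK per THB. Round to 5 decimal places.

T = 2 years.
Growth of 1 THB over T: (1 + 0.0330)^2 = 1.067089.
Growth of 1 DKK over T: (1 + 0.0576)^2 = 1.1185178.
So F = 4.4744 × 1.067089 / 1.1185178 = 4.268670 (THB/DKK).
Invert for DKK per THB: 1 / 4.268670 = 0.23427.

0.23427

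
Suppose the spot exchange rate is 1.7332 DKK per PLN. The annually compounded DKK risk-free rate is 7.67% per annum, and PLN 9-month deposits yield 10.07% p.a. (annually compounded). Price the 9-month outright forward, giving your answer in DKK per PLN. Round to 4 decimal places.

1.7048

T = 9/12 years.
DKK accumulates by (1 + 0.0767)^(9/12) = 1.0569904.
Growth of 1 PLN over T: (1 + 0.1007)^(9/12) = 1.0746121.
CIP: F = S · (grow DKK)/(grow PLN) = 1.7332 × 1.0569904/1.0746121 = 1.704779 DKK per PLN.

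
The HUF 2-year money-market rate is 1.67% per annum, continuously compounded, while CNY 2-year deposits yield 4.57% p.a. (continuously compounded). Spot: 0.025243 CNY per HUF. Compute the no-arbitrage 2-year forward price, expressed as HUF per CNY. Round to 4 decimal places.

37.3826

T = 2 years.
CNY accumulates by e^(0.0457×2) = 1.0957072.
HUF accumulates by e^(0.0167×2) = 1.03396404.
So F = 0.025243 × 1.0957072 / 1.03396404 = 0.026750386 (CNY/HUF).
Invert for HUF per CNY: 1 / 0.026750386 = 37.3826.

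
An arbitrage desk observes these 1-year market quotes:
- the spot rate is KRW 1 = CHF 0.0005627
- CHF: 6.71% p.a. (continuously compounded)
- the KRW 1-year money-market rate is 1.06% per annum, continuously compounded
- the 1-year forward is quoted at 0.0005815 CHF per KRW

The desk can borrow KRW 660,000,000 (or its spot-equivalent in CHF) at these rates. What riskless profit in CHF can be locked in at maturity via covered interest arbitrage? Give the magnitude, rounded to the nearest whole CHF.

CHF 9,277

T = 1 year.
Keep in KRW, deliver into the forward: 660,000,000·1.01065638·0.0005815 = CHF 387,879.81.
Swap to CHF now, deposit: 660,000,000·0.0005627·1.06940241 = CHF 397,156.81.
The quoted forward undervalues KRW, so borrow KRW, convert to CHF at spot, deposit the CHF at 6.71%, and buy KRW forward at 0.0005815 to cover the loan.
Arbitrage profit = |387,879.81 − 397,156.81| = CHF 9,277.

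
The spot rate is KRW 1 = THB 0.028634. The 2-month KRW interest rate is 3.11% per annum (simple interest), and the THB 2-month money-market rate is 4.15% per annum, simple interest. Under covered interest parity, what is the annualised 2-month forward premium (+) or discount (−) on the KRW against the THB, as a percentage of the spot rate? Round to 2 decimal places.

+1.03%

T = 2/12 years.
CIP forward (THB per KRW) = 0.028634 × 1.0069167/1.0051833 = 0.028683378.
(F − S)/S ÷ T = (0.028683378 − 0.028634)/0.028634/(2/12) = 0.010347 → 1.03%.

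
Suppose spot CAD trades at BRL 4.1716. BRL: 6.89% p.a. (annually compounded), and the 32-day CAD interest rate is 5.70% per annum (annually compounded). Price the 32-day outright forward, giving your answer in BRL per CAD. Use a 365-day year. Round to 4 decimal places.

T = 32/365 years.
BRL accumulates by (1 + 0.0689)^(32/365) = 1.0058586.
Growth of 1 CAD over T: (1 + 0.0570)^(32/365) = 1.0048719.
CIP: F = S · (grow BRL)/(grow CAD) = 4.1716 × 1.0058586/1.0048719 = 4.175696 BRL per CAD.

4.1757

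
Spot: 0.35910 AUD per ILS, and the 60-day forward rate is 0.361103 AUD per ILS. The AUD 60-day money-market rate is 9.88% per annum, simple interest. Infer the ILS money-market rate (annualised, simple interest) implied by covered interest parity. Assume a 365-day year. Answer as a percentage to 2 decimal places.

T = 60/365 years.
By CIP, F/S equals the AUD-to-ILS growth ratio: 0.361103/0.3591 = 1.0055778.
The AUD side grows by 1 + 0.0988×60/365 = 1.0162411.
So the ILS growth factor = 1.0106042.
r = (1.0106042 − 1)/(60/365) = 0.064509 → 6.45%.

6.45%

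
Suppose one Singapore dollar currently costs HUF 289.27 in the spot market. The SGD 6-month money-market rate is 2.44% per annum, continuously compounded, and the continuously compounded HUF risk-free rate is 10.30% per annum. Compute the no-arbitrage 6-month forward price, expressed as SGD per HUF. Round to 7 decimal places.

T = 6/12 years.
Growth of 1 HUF over T: e^(0.1030×6/12) = 1.0528492.
SGD growth factor: e^(0.0244×6/12) = 1.0122747.
So F = 289.27 × 1.0528492 / 1.0122747 = 300.8647 (HUF/SGD).
Quoted the other way: 1/300.8647 = 0.0033238 SGD per HUF.

0.0033238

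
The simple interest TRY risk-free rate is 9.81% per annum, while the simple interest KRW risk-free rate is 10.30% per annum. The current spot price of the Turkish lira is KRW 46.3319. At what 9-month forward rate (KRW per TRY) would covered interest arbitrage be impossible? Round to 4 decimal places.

46.4905

T = 9/12 years.
KRW growth factor: 1 + 0.1030×9/12 = 1.077250.
TRY growth factor: 1 + 0.0981×9/12 = 1.073575.
So F = 46.3319 × 1.077250 / 1.073575 = 46.490501 (KRW/TRY).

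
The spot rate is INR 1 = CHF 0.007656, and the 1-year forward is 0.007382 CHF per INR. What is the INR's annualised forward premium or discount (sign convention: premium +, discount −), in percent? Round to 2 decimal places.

T = 1 year.
INR trades forward at -3.57889% vs spot over the period.
×(1/T) gives -3.58% p.a.

-3.58%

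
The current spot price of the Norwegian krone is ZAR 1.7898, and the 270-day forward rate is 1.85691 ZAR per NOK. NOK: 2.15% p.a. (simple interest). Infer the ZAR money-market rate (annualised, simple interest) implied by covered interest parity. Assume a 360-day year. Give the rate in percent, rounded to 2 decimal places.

T = 270/360 years.
By CIP, F/S equals the ZAR-to-NOK growth ratio: 1.85691/1.7898 = 1.0374958.
NOK growth factor: 1 + 0.0215×270/360 = 1.016125.
Hence g_ZAR = 1.0542254.
r = (1.0542254 − 1)/(270/360) = 0.072301 → 7.23%.

7.23%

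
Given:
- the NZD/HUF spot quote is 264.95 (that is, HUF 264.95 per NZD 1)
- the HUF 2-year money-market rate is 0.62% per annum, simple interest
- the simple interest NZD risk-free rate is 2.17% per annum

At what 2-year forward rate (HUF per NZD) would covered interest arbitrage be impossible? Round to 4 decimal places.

257.0782

T = 2 years.
HUF growth factor: 1 + 0.0062×2 = 1.012400.
Growth of 1 NZD over T: 1 + 0.0217×2 = 1.043400.
So F = 264.95 × 1.012400 / 1.043400 = 257.078187 (HUF/NZD).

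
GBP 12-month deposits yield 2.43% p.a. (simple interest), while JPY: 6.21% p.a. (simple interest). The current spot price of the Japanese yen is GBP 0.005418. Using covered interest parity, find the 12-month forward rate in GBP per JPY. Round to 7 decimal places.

T = 1 year.
Growth of 1 GBP over T: 1 + 0.0243×1 = 1.024300.
JPY accumulates by 1 + 0.0621×1 = 1.062100.
CIP: F = S · (grow GBP)/(grow JPY) = 0.005418 × 1.024300/1.062100 = 0.005225174 GBP per JPY.

0.0052252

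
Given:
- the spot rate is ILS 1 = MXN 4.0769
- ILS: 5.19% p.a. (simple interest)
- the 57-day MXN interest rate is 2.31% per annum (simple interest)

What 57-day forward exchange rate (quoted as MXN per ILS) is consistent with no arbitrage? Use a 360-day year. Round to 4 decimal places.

T = 57/360 years.
MXN growth factor: 1 + 0.0231×57/360 = 1.0036575.
Growth of 1 ILS over T: 1 + 0.0519×57/360 = 1.0082175.
Forward (MXN per ILS) = 4.0769 × 1.0036575 / 1.0082175 = 4.058461.

4.0585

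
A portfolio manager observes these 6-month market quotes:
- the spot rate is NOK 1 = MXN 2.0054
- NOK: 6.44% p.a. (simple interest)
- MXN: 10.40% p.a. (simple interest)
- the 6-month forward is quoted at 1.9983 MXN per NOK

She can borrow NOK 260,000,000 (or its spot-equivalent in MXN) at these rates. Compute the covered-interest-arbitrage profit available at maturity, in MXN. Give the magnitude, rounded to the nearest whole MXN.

MXN 12,229,240

T = 6/12 years.
Invest the NOK and cover forward: 260,000,000 × 1.032200 × 1.9983 = MXN 536,287,767.60.
Convert at spot and invest in MXN: 260,000,000 × 2.0054 × 1.052000 = MXN 548,517,008.00.
The quoted forward undervalues NOK, so borrow NOK, convert to MXN at spot, deposit the MXN at 10.40%, and buy NOK forward at 1.9983 to cover the loan.
Profit = 548,517,008.00 − 536,287,767.60 = MXN 12,229,240.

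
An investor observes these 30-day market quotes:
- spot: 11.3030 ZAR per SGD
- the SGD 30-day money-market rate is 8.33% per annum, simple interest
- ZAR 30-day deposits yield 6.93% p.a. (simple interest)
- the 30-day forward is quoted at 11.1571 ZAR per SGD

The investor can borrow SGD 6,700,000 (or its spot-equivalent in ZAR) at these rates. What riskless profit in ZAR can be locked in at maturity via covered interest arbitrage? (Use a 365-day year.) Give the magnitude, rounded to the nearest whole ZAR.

T = 30/365 years.
Keep in SGD, deliver into the forward: 6,700,000·1.0068465753·11.1571 = ZAR 75,264,369.10.
Swap to ZAR now, deposit: 6,700,000·11.3030·1.0056958904 = ZAR 76,161,450.35.
The quoted forward undervalues SGD, so borrow SGD, convert to ZAR at spot, deposit the ZAR at 6.93%, and buy SGD forward at 11.1571 to cover the loan.
Profit = 76,161,450.35 − 75,264,369.10 = ZAR 897,081.

ZAR 897,081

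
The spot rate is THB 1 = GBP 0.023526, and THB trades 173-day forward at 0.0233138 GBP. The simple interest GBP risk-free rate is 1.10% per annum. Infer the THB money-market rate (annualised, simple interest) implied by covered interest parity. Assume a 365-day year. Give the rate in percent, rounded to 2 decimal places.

T = 173/365 years.
CIP gives F = S · g_GBP/g_THB, so g_GBP/g_THB = 0.0233138/0.023526 = 0.9909802.
The GBP side grows by 1 + 0.0110×173/365 = 1.0052137.
So the THB growth factor = 1.0143631.
r = (1.0143631 − 1)/(173/365) = 0.030304 → 3.03%.

3.03%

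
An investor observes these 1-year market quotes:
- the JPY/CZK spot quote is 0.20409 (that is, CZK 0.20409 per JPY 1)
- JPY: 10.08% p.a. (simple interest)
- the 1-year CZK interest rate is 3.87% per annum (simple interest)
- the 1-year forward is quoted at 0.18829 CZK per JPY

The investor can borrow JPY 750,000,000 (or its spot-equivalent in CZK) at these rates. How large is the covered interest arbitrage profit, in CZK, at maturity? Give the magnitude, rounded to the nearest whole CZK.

CZK 3,538,988

T = 1 year.
Route A — deposit JPY, sell forward: 750,000,000 × 1.100800 × 0.18829 = CZK 155,452,224.00.
Route B — convert at spot, deposit CZK: 750,000,000 × 0.20409 × 1.038700 = CZK 158,991,212.25.
The quoted forward undervalues JPY, so borrow JPY, convert to CZK at spot, deposit the CZK at 3.87%, and buy JPY forward at 0.18829 to cover the loan.
The gap between the two covered legs is CZK 3,538,988.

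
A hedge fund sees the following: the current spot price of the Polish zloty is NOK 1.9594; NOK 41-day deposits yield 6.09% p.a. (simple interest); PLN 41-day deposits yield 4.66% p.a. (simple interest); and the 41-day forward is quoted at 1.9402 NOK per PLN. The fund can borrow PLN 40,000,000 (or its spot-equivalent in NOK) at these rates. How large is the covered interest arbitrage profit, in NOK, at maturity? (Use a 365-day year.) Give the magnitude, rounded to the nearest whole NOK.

T = 41/365 years.
Route A — deposit PLN, sell forward: 40,000,000 × 1.0052345205 × 1.9402 = NOK 78,014,240.67.
Route B — convert at spot, deposit NOK: 40,000,000 × 1.9594 × 1.0068408219 = NOK 78,912,156.26.
The quoted forward undervalues PLN, so borrow PLN, convert to NOK at spot, deposit the NOK at 6.09%, and buy PLN forward at 1.9402 to cover the loan.
Profit = 78,912,156.26 − 78,014,240.67 = NOK 897,916.

NOK 897,916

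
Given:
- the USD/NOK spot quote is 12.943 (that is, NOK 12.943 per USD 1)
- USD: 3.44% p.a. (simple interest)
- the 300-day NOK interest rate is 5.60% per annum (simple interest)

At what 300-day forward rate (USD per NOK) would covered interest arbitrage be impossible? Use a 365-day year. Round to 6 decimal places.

T = 300/365 years.
NOK growth factor: 1 + 0.0560×300/365 = 1.0460274.
USD accumulates by 1 + 0.0344×300/365 = 1.028274.
Forward (NOK per USD) = 12.943 × 1.0460274 / 1.028274 = 13.16646.
Invert for USD per NOK: 1 / 13.16646 = 0.075951.

0.075951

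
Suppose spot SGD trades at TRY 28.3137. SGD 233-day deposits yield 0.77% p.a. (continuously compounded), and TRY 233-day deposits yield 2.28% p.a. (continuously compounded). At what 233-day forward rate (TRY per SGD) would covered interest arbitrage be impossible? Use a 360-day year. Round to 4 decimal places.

T = 233/360 years.
Growth of 1 TRY over T: e^(0.0228×233/360) = 1.01486608.
SGD growth factor: e^(0.0077×233/360) = 1.00499605.
CIP: F = S · (grow TRY)/(grow SGD) = 28.3137 × 1.01486608/1.00499605 = 28.591768 TRY per SGD.

28.5918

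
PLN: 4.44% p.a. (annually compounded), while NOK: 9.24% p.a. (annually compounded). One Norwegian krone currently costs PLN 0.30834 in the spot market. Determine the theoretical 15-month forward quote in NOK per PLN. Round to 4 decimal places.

T = 15/12 years.
PLN growth factor: (1 + 0.0444)^(15/12) = 1.0558047.
NOK growth factor: (1 + 0.0924)^(15/12) = 1.1168044.
CIP: F = S · (grow PLN)/(grow NOK) = 0.30834 × 1.0558047/1.1168044 = 0.2914985 PLN per NOK.
Quoted the other way: 1/0.2914985 = 3.4305 NOK per PLN.

3.4305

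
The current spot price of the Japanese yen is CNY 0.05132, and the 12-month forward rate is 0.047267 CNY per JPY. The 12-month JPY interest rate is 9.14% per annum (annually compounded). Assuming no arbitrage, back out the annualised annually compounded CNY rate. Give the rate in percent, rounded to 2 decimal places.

0.52%

T = 1 year.
CIP gives F = S · g_CNY/g_JPY, so g_CNY/g_JPY = 0.047267/0.05132 = 0.9210249.
JPY growth factor: (1 + 0.0914)^1 = 1.091400.
So the CNY growth factor = 1.0052066.
r = 1.0052066^(1/1) − 1 = 0.005207 → 0.52%.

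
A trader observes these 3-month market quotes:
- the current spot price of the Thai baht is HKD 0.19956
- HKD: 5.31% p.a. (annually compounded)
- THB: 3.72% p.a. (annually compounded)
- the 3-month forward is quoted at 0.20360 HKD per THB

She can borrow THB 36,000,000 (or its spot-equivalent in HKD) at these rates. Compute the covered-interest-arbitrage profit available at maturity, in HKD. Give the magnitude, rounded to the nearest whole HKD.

T = 3/12 years.
Invest the THB and cover forward: 36,000,000 × 1.00917301 × 0.20360 = HKD 7,396,834.49.
Convert at spot and invest in HKD: 36,000,000 × 0.19956 × 1.013018562 = HKD 7,277,687.43.
The quoted forward overvalues THB, so borrow HKD, buy THB at spot, deposit the THB at 3.72%, and sell the proceeds forward at 0.20360.
Profit = 7,396,834.49 − 7,277,687.43 = HKD 119,147.

HKD 119,147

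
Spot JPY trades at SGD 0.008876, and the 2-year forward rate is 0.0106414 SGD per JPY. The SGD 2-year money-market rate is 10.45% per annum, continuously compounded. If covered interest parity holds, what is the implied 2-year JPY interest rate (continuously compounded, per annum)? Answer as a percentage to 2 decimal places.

1.38%

T = 2 years.
F/S = 0.0106414/0.008876 = 1.1988959 = (growth of SGD) / (growth of JPY).
SGD growth factor: e^(0.1045×2) = 1.232445.
That pins the JPY growth at 1.0279833.
Take logs: ln 1.0279833 / 2 = 0.013799, so 1.38%.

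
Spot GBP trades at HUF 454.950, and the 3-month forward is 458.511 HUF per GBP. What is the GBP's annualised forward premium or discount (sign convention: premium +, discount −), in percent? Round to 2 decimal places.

T = 3/12 years.
Period premium: (458.511 − 454.95)/454.95 = 0.0078272.
Per annum: 0.0078272 / (3/12) = 0.031309 = 3.13%.

+3.13%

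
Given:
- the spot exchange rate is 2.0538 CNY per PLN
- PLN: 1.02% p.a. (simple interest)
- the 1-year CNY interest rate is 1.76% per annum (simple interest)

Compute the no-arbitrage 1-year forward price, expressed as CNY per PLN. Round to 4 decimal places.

T = 1 year.
Growth of 1 CNY over T: 1 + 0.0176×1 = 1.017600.
Growth of 1 PLN over T: 1 + 0.0102×1 = 1.010200.
So F = 2.0538 × 1.017600 / 1.010200 = 2.068845 (CNY/PLN).

2.0688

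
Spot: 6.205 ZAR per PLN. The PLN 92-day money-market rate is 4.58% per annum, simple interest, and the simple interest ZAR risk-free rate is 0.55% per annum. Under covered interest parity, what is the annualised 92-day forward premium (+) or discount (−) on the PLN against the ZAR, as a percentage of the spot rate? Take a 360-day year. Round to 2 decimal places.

T = 92/360 years.
CIP forward (ZAR per PLN) = 6.205 × 1.0014056/1.0117044 = 6.141835.
(F − S)/S ÷ T = (6.141835 − 6.205)/6.205/(92/360) = -0.039834 → -3.98%.

-3.98%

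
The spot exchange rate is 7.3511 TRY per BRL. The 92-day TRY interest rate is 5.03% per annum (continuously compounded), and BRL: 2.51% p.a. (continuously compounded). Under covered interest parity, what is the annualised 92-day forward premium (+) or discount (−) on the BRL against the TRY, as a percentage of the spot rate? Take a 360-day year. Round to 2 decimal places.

+2.53%

T = 92/360 years.
No-arbitrage forward: 7.3511 × 1.0129374 / 1.0064351 = 7.3985934 TRY/BRL.
Annualised premium = (F − S)/S × (1/T) = (7.3985934 − 7.3511)/7.3511 ÷ (92/360) = 2.53%.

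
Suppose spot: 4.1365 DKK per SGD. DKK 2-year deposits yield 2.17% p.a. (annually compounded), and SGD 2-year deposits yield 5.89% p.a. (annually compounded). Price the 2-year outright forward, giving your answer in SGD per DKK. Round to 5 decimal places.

T = 2 years.
DKK accumulates by (1 + 0.0217)^2 = 1.0438709.
SGD accumulates by (1 + 0.0589)^2 = 1.1212692.
CIP: F = S · (grow DKK)/(grow SGD) = 4.1365 × 1.0438709/1.1212692 = 3.850968 DKK per SGD.
Quoted the other way: 1/3.850968 = 0.25967 SGD per DKK.

0.25967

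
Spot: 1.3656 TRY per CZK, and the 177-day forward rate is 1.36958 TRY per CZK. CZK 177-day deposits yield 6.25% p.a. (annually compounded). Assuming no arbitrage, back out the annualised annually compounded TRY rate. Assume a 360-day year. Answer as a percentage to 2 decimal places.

6.88%

T = 177/360 years.
CIP gives F = S · g_TRY/g_CZK, so g_TRY/g_CZK = 1.36958/1.3656 = 1.0029145.
The CZK side grows by (1 + 0.0625)^(177/360) = 1.0302558.
That pins the TRY growth at 1.0332585.
r = 1.0332585^(360/177) − 1 = 0.068808 → 6.88%.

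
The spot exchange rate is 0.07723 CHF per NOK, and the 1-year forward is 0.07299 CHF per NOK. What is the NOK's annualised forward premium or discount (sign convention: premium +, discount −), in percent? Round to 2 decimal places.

T = 1 year.
Period premium: (0.07299 − 0.07723)/0.07723 = -0.0549009.
Annualise by dividing by T: -0.0549009 / 1 = -0.054901 → -5.49%.

-5.49%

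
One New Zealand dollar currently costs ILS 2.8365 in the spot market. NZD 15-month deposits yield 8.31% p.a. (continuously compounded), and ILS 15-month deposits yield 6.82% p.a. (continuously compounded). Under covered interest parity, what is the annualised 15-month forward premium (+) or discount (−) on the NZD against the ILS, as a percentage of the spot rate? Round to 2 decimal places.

T = 15/12 years.
F = S · g_ILS/g_NZD = 2.8365 × 1.0889893/1.1094618 = 2.7841591.
Annualised premium = (F − S)/S × (1/T) = (2.7841591 − 2.8365)/2.8365 ÷ (15/12) = -1.48%.

-1.48%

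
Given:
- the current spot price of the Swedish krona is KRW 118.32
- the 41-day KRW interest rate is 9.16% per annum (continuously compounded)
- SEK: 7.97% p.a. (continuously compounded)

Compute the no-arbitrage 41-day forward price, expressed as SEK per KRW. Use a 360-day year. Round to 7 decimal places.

T = 41/360 years.
Growth of 1 KRW over T: e^(0.0916×41/360) = 1.0104868.
SEK growth factor: e^(0.0797×41/360) = 1.0091183.
So F = 118.32 × 1.0104868 / 1.0091183 = 118.4805 (KRW/SEK).
Invert for SEK per KRW: 1 / 118.4805 = 0.0084402.

0.0084402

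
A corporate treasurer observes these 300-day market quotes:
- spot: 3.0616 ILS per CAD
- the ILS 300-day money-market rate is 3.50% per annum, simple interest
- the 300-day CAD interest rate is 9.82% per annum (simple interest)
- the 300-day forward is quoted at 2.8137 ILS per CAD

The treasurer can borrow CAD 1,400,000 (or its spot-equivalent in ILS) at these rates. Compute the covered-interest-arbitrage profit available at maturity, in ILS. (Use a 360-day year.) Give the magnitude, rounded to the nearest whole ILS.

T = 300/360 years.
Route A — deposit CAD, sell forward: 1,400,000 × 1.081833333 × 2.8137 = ILS 4,261,536.23.
Route B — convert at spot, deposit ILS: 1,400,000 × 3.0616 × 1.029166667 = ILS 4,411,255.33.
The quoted forward undervalues CAD, so borrow CAD, convert to ILS at spot, deposit the ILS at 3.50%, and buy CAD forward at 2.8137 to cover the loan.
Arbitrage profit = |4,261,536.23 − 4,411,255.33| = ILS 149,719.

ILS 149,719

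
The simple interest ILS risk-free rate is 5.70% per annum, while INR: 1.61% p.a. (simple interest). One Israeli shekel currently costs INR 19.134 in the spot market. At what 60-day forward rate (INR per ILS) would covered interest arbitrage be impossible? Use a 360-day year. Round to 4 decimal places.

T = 60/360 years.
INR accumulates by 1 + 0.0161×60/360 = 1.00268333.
ILS accumulates by 1 + 0.0570×60/360 = 1.009500.
So F = 19.134 × 1.00268333 / 1.009500 = 19.004797 (INR/ILS).

19.0048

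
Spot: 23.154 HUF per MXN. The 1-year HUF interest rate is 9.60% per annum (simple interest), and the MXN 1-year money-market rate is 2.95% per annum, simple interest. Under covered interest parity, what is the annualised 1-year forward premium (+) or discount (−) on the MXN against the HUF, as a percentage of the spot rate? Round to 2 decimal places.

T = 1 year.
No-arbitrage forward: 23.154 × 1.096000 / 1.029500 = 24.649620 HUF/MXN.
(F − S)/S ÷ T = (24.649620 − 23.154)/23.154/1 = 0.064594 → 6.46%.

+6.46%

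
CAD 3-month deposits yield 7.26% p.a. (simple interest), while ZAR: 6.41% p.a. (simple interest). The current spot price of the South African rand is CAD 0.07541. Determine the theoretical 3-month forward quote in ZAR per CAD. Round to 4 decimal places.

13.2332

T = 3/12 years.
CAD growth factor: 1 + 0.0726×3/12 = 1.018150.
Growth of 1 ZAR over T: 1 + 0.0641×3/12 = 1.016025.
CIP: F = S · (grow CAD)/(grow ZAR) = 0.07541 × 1.018150/1.016025 = 0.075567719 CAD per ZAR.
Quoted the other way: 1/0.075567719 = 13.2332 ZAR per CAD.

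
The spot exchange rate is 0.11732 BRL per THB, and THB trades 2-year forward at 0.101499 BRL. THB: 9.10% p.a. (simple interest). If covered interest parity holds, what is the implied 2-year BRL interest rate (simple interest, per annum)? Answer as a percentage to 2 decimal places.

T = 2 years.
By CIP, F/S equals the BRL-to-THB growth ratio: 0.101499/0.11732 = 0.8651466.
THB growth factor: 1 + 0.0910×2 = 1.182000.
That pins the BRL growth at 1.0226033.
r = (1.0226033 − 1)/2 = 0.011302 → 1.13%.

1.13%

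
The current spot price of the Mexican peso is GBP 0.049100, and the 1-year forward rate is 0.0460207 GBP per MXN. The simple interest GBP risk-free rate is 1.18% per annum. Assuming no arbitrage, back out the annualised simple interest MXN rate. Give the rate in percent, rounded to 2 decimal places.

T = 1 year.
F/S = 0.0460207/0.0491 = 0.9372851 = (growth of GBP) / (growth of MXN).
GBP growth factor: 1 + 0.0118×1 = 1.011800.
That pins the MXN growth at 1.0795008.
(1.0795008 − 1)/T = 0.079501, i.e. 7.95%.

7.95%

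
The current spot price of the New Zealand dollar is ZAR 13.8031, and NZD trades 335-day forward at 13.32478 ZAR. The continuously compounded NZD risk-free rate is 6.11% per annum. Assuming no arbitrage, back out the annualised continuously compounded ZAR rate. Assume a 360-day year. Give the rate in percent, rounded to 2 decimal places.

2.32%

T = 335/360 years.
CIP gives F = S · g_ZAR/g_NZD, so g_ZAR/g_NZD = 13.32478/13.8031 = 0.9653469.
The NZD side grows by e^(0.0611×335/360) = 1.0585044.
So the ZAR growth factor = 1.0218239.
r = ln(1.0218239)/(335/360) = 0.023200 → 2.32%.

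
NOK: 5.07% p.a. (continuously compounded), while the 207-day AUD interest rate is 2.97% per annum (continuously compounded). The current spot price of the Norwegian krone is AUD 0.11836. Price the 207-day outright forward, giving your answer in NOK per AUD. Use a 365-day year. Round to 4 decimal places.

8.5500

T = 207/365 years.
AUD growth factor: e^(0.0297×207/365) = 1.0169862.
NOK growth factor: e^(0.0507×207/365) = 1.0291705.
CIP: F = S · (grow AUD)/(grow NOK) = 0.11836 × 1.0169862/1.0291705 = 0.1169587 AUD per NOK.
Quoted the other way: 1/0.1169587 = 8.5500 NOK per AUD.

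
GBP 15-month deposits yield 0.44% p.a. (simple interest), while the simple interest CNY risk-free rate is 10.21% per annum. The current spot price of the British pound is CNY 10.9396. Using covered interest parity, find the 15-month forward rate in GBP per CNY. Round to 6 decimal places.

T = 15/12 years.
CNY accumulates by 1 + 0.1021×15/12 = 1.127625.
GBP accumulates by 1 + 0.0044×15/12 = 1.005500.
CIP: F = S · (grow CNY)/(grow GBP) = 10.9396 × 1.127625/1.005500 = 12.26829 CNY per GBP.
Invert for GBP per CNY: 1 / 12.26829 = 0.081511.

0.081511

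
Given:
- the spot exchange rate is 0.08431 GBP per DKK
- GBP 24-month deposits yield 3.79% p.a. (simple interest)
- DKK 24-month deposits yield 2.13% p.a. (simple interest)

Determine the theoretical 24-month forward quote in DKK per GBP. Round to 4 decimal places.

T = 2 years.
GBP growth factor: 1 + 0.0379×2 = 1.075800.
DKK accumulates by 1 + 0.0213×2 = 1.042600.
Forward (GBP per DKK) = 0.08431 × 1.075800 / 1.042600 = 0.086994723.
Quoted the other way: 1/0.086994723 = 11.4950 DKK per GBP.

11.4950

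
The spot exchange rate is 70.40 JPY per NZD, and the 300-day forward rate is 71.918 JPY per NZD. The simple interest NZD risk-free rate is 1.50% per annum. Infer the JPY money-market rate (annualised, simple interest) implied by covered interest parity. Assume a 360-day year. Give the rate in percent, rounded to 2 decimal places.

T = 300/360 years.
By CIP, F/S equals the JPY-to-NZD growth ratio: 71.918/70.4 = 1.0215625.
The NZD side grows by 1 + 0.0150×300/360 = 1.012500.
So the JPY growth factor = 1.034332.
(1.034332 − 1)/T = 0.041198, i.e. 4.12%.

4.12%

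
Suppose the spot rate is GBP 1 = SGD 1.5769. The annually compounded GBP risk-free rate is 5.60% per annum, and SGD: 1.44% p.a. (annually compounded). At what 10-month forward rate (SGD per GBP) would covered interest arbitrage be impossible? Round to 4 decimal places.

T = 10/12 years.
SGD growth factor: (1 + 0.0144)^(10/12) = 1.0119857.
Growth of 1 GBP over T: (1 + 0.0560)^(10/12) = 1.0464535.
Forward (SGD per GBP) = 1.5769 × 1.0119857 / 1.0464535 = 1.524960.

1.5250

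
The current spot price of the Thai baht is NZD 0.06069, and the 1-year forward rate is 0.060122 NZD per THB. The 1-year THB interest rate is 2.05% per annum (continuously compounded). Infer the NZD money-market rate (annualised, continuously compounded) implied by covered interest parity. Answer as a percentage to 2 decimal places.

1.11%

T = 1 year.
F/S = 0.060122/0.06069 = 0.9906410 = (growth of NZD) / (growth of THB).
THB growth factor: e^(0.0205×1) = 1.0207116.
Hence g_NZD = 1.0111588.
Take logs: ln 1.0111588 / 1 = 0.011097, so 1.11%.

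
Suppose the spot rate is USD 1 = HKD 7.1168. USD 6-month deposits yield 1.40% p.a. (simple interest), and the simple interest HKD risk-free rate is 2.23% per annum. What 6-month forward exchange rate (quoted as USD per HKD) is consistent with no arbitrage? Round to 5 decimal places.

0.13994

T = 6/12 years.
HKD accumulates by 1 + 0.0223×6/12 = 1.011150.
USD growth factor: 1 + 0.0140×6/12 = 1.007000.
Forward (HKD per USD) = 7.1168 × 1.011150 / 1.007000 = 7.146129.
Invert for USD per HKD: 1 / 7.146129 = 0.13994.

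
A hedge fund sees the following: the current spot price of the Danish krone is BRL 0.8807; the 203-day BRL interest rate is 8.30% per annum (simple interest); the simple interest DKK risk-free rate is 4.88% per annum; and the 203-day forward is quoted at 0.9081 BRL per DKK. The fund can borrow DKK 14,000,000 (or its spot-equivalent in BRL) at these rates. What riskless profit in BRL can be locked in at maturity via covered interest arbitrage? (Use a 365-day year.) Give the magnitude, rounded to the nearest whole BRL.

BRL 159,488

T = 203/365 years.
Route A — deposit DKK, sell forward: 14,000,000 × 1.0271408219 × 0.9081 = BRL 13,058,452.13.
Route B — convert at spot, deposit BRL: 14,000,000 × 0.8807 × 1.0461616438 = BRL 12,898,963.84.
The quoted forward overvalues DKK, so borrow BRL, buy DKK at spot, deposit the DKK at 4.88%, and sell the proceeds forward at 0.9081.
Profit = 13,058,452.13 − 12,898,963.84 = BRL 159,488.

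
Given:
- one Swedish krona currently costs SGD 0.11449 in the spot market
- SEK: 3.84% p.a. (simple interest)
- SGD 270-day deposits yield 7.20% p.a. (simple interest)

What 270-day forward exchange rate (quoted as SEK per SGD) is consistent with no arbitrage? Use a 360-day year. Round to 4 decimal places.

8.5256

T = 270/360 years.
SGD growth factor: 1 + 0.0720×270/360 = 1.054000.
SEK growth factor: 1 + 0.0384×270/360 = 1.028800.
So F = 0.11449 × 1.054000 / 1.028800 = 0.1172944 (SGD/SEK).
Invert for SEK per SGD: 1 / 0.1172944 = 8.5256.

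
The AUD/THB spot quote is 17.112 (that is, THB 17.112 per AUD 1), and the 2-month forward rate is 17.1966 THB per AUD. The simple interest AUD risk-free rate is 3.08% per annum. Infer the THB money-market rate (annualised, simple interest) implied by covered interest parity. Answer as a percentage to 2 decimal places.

6.06%

T = 2/12 years.
CIP gives F = S · g_THB/g_AUD, so g_THB/g_AUD = 17.1966/17.112 = 1.0049439.
The AUD side grows by 1 + 0.0308×2/12 = 1.0051333.
So the THB growth factor = 1.0101026.
r = (1.0101026 − 1)/(2/12) = 0.060616 → 6.06%.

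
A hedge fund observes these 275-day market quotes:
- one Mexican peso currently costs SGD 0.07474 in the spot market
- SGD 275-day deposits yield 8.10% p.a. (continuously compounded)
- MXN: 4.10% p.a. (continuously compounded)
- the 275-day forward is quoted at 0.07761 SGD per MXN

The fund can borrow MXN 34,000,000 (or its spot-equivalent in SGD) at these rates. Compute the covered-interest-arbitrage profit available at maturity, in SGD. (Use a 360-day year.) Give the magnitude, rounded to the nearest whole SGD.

T = 275/360 years.
Invest the MXN and cover forward: 34,000,000 × 1.031815059 × 0.07761 = SGD 2,722,691.67.
Convert at spot and invest in SGD: 34,000,000 × 0.07474 × 1.063829358 = SGD 2,703,360.61.
The quoted forward overvalues MXN, so borrow SGD, buy MXN at spot, deposit the MXN at 4.10%, and sell the proceeds forward at 0.07761.
Profit = 2,722,691.67 − 2,703,360.61 = SGD 19,331.

SGD 19,331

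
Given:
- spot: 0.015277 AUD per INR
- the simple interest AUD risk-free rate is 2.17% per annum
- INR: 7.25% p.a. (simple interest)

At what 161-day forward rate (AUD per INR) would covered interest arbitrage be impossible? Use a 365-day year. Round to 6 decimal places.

T = 161/365 years.
AUD accumulates by 1 + 0.0217×161/365 = 1.0095718.
Growth of 1 INR over T: 1 + 0.0725×161/365 = 1.0319795.
So F = 0.015277 × 1.0095718 / 1.0319795 = 0.01494529 (AUD/INR).

0.014945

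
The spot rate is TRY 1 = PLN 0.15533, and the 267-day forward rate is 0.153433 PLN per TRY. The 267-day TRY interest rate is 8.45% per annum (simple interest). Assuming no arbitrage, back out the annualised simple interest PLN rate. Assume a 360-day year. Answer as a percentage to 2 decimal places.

6.70%

T = 267/360 years.
By CIP, F/S equals the PLN-to-TRY growth ratio: 0.153433/0.15533 = 0.9877873.
The TRY side grows by 1 + 0.0845×267/360 = 1.0626708.
Hence g_PLN = 1.0496927.
(1.0496927 − 1)/T = 0.067001, i.e. 6.70%.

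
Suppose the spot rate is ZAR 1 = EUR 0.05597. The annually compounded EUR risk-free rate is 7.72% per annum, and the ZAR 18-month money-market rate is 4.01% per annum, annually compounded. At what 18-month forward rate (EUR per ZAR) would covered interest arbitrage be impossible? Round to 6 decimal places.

0.058991

T = 18/12 years.
EUR growth factor: (1 + 0.0772)^(18/12) = 1.118007.
ZAR accumulates by (1 + 0.0401)^(18/12) = 1.060749.
So F = 0.05597 × 1.118007 / 1.060749 = 0.05899120 (EUR/ZAR).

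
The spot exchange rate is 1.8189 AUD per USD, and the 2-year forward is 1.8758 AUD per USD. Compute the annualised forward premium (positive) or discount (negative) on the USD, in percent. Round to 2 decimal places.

+1.56%

T = 2 years.
USD trades forward at +3.12826% vs spot over the period.
Annualise by dividing by T: 0.0312826 / 2 = 0.015641 → 1.56%.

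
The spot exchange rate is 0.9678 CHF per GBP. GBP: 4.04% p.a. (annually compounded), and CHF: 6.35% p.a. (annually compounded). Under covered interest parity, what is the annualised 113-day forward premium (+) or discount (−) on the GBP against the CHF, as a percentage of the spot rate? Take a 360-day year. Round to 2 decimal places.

+2.20%

T = 113/360 years.
CIP forward (CHF per GBP) = 0.9678 × 1.0195126/1.0125092 = 0.9744942.
(F − S)/S ÷ T = (0.9744942 − 0.9678)/0.9678/(113/360) = 0.022036 → 2.20%.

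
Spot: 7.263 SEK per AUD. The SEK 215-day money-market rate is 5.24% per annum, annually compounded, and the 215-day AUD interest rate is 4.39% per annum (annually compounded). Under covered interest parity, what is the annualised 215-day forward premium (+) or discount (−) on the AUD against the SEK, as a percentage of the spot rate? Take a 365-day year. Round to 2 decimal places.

+0.81%

T = 215/365 years.
CIP forward (SEK per AUD) = 7.263 × 1.0305414/1.0256303 = 7.297778.
(F − S)/S ÷ T = (7.297778 − 7.263)/7.263/(215/365) = 0.008129 → 0.81%.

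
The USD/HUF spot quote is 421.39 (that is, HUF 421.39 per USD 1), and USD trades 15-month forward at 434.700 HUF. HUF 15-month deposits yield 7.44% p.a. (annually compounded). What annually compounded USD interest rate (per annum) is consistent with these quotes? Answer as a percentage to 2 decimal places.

T = 15/12 years.
CIP gives F = S · g_HUF/g_USD, so g_HUF/g_USD = 434.7/421.39 = 1.0315859.
HUF growth factor: (1 + 0.0744)^(15/12) = 1.0938493.
That pins the USD growth at 1.060357.
r = 1.060357^(12/15) − 1 = 0.048001 → 4.80%.

4.80%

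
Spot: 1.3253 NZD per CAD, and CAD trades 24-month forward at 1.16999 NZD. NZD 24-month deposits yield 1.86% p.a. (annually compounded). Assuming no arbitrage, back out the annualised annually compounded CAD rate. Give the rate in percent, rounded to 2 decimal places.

T = 2 years.
By CIP, F/S equals the NZD-to-CAD growth ratio: 1.16999/1.3253 = 0.8828114.
NZD growth factor: (1 + 0.0186)^2 = 1.037546.
Hence g_CAD = 1.1752748.
Annualise: 1.1752748^(1/2) − 1 = 0.084101 = 8.41%.

8.41%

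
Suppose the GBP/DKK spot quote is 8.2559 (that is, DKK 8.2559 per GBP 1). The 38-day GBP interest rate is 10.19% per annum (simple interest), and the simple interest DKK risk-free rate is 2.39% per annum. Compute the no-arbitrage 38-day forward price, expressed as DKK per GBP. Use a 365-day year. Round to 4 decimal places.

T = 38/365 years.
Growth of 1 DKK over T: 1 + 0.0239×38/365 = 1.0024882.
Growth of 1 GBP over T: 1 + 0.1019×38/365 = 1.0106088.
So F = 8.2559 × 1.0024882 / 1.0106088 = 8.189561 (DKK/GBP).

8.1896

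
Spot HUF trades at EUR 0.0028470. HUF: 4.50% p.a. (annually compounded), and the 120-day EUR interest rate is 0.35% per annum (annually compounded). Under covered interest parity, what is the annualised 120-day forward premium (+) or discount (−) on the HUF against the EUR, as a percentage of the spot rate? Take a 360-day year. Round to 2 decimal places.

T = 120/360 years.
No-arbitrage forward: 0.002847 × 1.0011653 / 1.0147805 = 0.0028088021 EUR/HUF.
(F − S)/S ÷ T = (0.0028088021 − 0.002847)/0.002847/(120/360) = -0.040251 → -4.03%.

-4.03%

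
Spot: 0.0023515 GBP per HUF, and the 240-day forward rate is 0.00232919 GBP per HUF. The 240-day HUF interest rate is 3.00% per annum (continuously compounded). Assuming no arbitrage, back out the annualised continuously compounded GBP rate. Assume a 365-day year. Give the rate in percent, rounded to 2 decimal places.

T = 240/365 years.
By CIP, F/S equals the GBP-to-HUF growth ratio: 0.00232919/0.0023515 = 0.9905124.
The HUF side grows by e^(0.0300×240/365) = 1.0199219.
Hence g_GBP = 1.0102453.
r = ln(1.0102453)/(240/365) = 0.015502 → 1.55%.

1.55%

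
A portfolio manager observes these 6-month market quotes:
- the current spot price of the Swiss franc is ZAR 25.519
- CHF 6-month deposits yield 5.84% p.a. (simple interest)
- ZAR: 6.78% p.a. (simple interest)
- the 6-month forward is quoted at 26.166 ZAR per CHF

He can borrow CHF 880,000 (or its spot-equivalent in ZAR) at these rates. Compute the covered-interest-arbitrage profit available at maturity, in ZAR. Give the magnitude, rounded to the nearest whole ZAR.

T = 6/12 years.
Invest the CHF and cover forward: 880,000 × 1.029200 × 26.166 = ZAR 23,698,441.54.
Convert at spot and invest in ZAR: 880,000 × 25.519 × 1.033900 = ZAR 23,218,002.81.
The quoted forward overvalues CHF, so borrow ZAR, buy CHF at spot, deposit the CHF at 5.84%, and sell the proceeds forward at 26.166.
Profit = 23,698,441.54 − 23,218,002.81 = ZAR 480,439.

ZAR 480,439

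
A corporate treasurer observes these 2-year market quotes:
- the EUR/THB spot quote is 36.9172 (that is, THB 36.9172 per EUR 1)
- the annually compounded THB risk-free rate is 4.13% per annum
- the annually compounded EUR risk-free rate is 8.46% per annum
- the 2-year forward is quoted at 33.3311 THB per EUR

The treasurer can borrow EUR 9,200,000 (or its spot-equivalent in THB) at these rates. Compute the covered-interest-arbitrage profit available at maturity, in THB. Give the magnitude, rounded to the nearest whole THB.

T = 2 years.
Keep in EUR, deliver into the forward: 9,200,000·1.17635716·33.3311 = THB 360,725,358.85.
Swap to THB now, deposit: 9,200,000·36.9172·1.08430569 = THB 368,271,676.17.
The quoted forward undervalues EUR, so borrow EUR, convert to THB at spot, deposit the THB at 4.13%, and buy EUR forward at 33.3311 to cover the loan.
The gap between the two covered legs is THB 7,546,317.

THB 7,546,317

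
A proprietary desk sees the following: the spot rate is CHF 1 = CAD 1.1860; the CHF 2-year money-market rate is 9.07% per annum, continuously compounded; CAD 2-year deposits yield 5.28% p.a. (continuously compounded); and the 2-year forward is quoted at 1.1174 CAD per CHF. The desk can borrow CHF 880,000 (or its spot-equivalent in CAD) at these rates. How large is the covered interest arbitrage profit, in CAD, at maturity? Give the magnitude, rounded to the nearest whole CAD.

CAD 18,965

T = 2 years.
Keep in CHF, deliver into the forward: 880,000·1.198894641·1.1174 = CAD 1,178,887.49.
Swap to CAD now, deposit: 880,000·1.1860·1.111377237 = CAD 1,159,922.19.
The quoted forward overvalues CHF, so borrow CAD, buy CHF at spot, deposit the CHF at 9.07%, and sell the proceeds forward at 1.1174.
The gap between the two covered legs is CAD 18,965.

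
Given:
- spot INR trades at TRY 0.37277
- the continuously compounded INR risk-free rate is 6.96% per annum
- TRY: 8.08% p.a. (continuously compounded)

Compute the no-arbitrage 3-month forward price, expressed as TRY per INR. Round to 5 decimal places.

T = 3/12 years.
Growth of 1 TRY over T: e^(0.0808×3/12) = 1.0204054.
INR growth factor: e^(0.0696×3/12) = 1.0175523.
So F = 0.37277 × 1.0204054 / 1.0175523 = 0.3738152 (TRY/INR).

0.37382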